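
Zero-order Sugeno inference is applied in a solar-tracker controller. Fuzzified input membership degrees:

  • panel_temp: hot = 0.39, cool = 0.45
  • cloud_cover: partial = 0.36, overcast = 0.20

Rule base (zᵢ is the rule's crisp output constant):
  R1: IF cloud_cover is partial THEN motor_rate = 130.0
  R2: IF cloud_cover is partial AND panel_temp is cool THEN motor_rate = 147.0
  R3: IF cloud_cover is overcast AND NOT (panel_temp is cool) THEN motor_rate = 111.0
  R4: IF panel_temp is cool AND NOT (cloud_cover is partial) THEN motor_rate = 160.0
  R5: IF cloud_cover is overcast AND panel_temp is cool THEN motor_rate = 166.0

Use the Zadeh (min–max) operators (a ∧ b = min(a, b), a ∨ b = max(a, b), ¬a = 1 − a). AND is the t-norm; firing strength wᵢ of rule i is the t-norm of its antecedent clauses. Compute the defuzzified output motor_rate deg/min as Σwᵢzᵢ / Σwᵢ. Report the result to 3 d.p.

144.662

R1 (z=130.0): partial=0.36 → w = 0.36
R2 (z=147.0): partial=0.36, cool=0.45; AND[min(a, b)] → w = 0.36
R3 (z=111.0): overcast=0.20, ¬cool=1−0.45=0.55; AND[min(a, b)] → w = 0.20
R4 (z=160.0): cool=0.45, ¬partial=1−0.36=0.64; AND[min(a, b)] → w = 0.45
R5 (z=166.0): overcast=0.20, cool=0.45; AND[min(a, b)] → w = 0.20
Weighted average = (0.36·130.0 + 0.36·147.0 + 0.20·111.0 + 0.45·160.0 + 0.20·166.0) / (0.36 + 0.36 + 0.20 + 0.45 + 0.20)
  = 227.1200 / 1.5700 = 144.662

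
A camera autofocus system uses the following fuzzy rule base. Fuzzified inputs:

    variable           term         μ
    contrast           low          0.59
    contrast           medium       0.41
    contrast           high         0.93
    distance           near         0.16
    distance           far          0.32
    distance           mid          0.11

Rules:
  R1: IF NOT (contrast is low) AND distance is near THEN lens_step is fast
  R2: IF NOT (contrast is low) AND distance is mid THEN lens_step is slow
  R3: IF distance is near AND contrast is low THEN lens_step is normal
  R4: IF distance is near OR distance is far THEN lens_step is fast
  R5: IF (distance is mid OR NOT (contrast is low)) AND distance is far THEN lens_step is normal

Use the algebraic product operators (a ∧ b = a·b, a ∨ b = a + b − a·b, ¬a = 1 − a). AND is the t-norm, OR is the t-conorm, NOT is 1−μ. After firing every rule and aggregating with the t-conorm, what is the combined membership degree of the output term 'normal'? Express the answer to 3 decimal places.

R1: ¬low=1−0.59=0.41, near=0.16; AND[a·b] → w = 0.0656
R2: ¬low=1−0.59=0.41, mid=0.11; AND[a·b] → w = 0.0451
R3: near=0.16, low=0.59; AND[a·b] → w = 0.0944
R4: near=0.16, far=0.32; OR[a + b − a·b] → w = 0.4288
R5: (mid=0.11 OR ¬low=1−0.59=0.41) = 0.4749; AND[a·b] with far=0.32 → w = 0.1520
Rules with consequent 'normal': {R3, R5} → strengths 0.0944, 0.1520
Aggregate via t-conorm [a + b − a·b]: 0.2320

0.232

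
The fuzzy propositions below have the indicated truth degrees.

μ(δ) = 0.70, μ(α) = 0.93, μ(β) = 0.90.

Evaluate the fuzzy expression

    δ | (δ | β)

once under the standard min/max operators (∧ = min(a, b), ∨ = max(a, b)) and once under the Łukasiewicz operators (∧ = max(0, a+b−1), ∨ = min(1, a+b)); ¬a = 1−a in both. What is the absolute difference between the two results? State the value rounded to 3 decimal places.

0.100

Under standard min/max:
  δ | β = max(a, b) on (0.70, 0.90) = 0.90
  δ | (δ | β) = max(a, b) on (0.70, 0.90) = 0.90
  → value = 0.9000
Under Łukasiewicz:
  δ | β = min(1, a+b) on (0.70, 0.90) = 1.00
  δ | (δ | β) = min(1, a+b) on (0.70, 1.00) = 1.00
  → value = 1.0000
|0.9000 − 1.0000| = 0.100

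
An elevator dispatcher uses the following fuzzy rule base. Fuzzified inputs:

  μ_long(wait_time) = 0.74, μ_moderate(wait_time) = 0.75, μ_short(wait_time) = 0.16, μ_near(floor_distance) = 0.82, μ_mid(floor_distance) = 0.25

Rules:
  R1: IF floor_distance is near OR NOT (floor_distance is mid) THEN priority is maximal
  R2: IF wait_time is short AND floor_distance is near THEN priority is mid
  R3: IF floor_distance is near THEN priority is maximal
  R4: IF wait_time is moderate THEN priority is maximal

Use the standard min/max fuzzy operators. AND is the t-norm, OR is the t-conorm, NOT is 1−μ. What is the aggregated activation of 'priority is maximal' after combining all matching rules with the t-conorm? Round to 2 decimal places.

R1: near=0.82, ¬mid=1−0.25=0.75; OR[max(a, b)] → w = 0.82
R2: short=0.16, near=0.82; AND[min(a, b)] → w = 0.16
R3: near=0.82 → w = 0.82
R4: moderate=0.75 → w = 0.75
Rules with consequent 'maximal': {R1, R3, R4} → strengths 0.82, 0.82, 0.75
Aggregate via t-conorm [max(a, b)]: 0.82

0.82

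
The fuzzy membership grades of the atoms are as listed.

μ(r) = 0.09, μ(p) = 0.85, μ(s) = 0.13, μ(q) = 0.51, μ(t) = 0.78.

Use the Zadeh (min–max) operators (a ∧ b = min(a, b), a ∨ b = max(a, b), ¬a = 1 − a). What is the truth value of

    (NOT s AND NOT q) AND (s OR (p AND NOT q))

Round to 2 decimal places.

NOT s = 1 − 0.13 = 0.87
NOT q = 1 − 0.51 = 0.49
NOT s AND NOT q = min(a, b) on (0.87, 0.49) = 0.49
NOT q = 1 − 0.51 = 0.49
p AND NOT q = min(a, b) on (0.85, 0.49) = 0.49
s OR (p AND NOT q) = max(a, b) on (0.13, 0.49) = 0.49
(NOT s AND NOT q) AND (s OR (p AND NOT q)) = min(a, b) on (0.49, 0.49) = 0.49

0.49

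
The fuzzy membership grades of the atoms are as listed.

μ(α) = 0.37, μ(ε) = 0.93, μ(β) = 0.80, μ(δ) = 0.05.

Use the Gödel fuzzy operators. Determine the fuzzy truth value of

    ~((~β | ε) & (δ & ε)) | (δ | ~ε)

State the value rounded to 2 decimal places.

~β = 1 − 0.80 = 0.20
~β | ε = max(a, b) on (0.20, 0.93) = 0.93
δ & ε = min(a, b) on (0.05, 0.93) = 0.05
(~β | ε) & (δ & ε) = min(a, b) on (0.93, 0.05) = 0.05
~((~β | ε) & (δ & ε)) = 1 − 0.05 = 0.95
~ε = 1 − 0.93 = 0.07
δ | ~ε = max(a, b) on (0.05, 0.07) = 0.07
~((~β | ε) & (δ & ε)) | (δ | ~ε) = max(a, b) on (0.95, 0.07) = 0.95

0.95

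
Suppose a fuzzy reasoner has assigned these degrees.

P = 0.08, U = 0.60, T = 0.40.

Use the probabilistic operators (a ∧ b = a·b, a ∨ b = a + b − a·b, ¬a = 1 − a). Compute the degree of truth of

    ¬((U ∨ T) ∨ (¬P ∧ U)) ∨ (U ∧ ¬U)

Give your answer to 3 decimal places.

0.322

U ∨ T = a + b − a·b on (0.6000, 0.4000) = 0.7600
¬P = 1 − 0.0800 = 0.9200
¬P ∧ U = a·b on (0.9200, 0.6000) = 0.5520
(U ∨ T) ∨ (¬P ∧ U) = a + b − a·b on (0.7600, 0.5520) = 0.8925
¬((U ∨ T) ∨ (¬P ∧ U)) = 1 − 0.8925 = 0.1075
¬U = 1 − 0.6000 = 0.4000
U ∧ ¬U = a·b on (0.6000, 0.4000) = 0.2400
¬((U ∨ T) ∨ (¬P ∧ U)) ∨ (U ∧ ¬U) = a + b − a·b on (0.1075, 0.2400) = 0.3217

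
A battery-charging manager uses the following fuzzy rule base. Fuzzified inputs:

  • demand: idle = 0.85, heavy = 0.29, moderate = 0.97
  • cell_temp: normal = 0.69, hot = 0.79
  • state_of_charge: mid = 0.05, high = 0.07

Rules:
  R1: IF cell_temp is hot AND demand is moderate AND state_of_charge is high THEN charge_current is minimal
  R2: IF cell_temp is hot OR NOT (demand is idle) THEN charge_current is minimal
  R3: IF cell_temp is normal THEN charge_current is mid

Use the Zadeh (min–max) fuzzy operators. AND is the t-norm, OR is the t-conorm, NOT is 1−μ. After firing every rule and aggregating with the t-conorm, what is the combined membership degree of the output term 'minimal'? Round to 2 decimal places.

R1: hot=0.79, moderate=0.97, high=0.07; AND[min(a, b)] → w = 0.07
R2: hot=0.79, ¬idle=1−0.85=0.15; OR[max(a, b)] → w = 0.79
R3: normal=0.69 → w = 0.69
Rules with consequent 'minimal': {R1, R2} → strengths 0.07, 0.79
Aggregate via t-conorm [max(a, b)]: 0.79

0.79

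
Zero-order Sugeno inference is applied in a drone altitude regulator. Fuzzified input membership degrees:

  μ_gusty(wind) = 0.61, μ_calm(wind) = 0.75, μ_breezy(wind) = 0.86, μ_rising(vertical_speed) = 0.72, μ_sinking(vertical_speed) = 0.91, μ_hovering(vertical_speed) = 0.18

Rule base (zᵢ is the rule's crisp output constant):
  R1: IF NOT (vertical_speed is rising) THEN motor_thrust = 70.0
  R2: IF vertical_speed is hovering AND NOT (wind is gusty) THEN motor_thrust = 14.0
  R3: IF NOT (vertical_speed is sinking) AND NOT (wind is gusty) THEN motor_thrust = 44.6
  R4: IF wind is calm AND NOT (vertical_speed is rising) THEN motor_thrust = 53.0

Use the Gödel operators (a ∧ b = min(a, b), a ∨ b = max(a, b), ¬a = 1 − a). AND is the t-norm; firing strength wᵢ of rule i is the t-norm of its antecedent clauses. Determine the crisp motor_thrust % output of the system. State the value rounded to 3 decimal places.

R1 (z=70.0): ¬rising=1−0.72=0.28 → w = 0.28
R2 (z=14.0): hovering=0.18, ¬gusty=1−0.61=0.39; AND[min(a, b)] → w = 0.18
R3 (z=44.6): ¬sinking=1−0.91=0.09, ¬gusty=1−0.61=0.39; AND[min(a, b)] → w = 0.09
R4 (z=53.0): calm=0.75, ¬rising=1−0.72=0.28; AND[min(a, b)] → w = 0.28
Weighted average = (0.28·70.0 + 0.18·14.0 + 0.09·44.6 + 0.28·53.0) / (0.28 + 0.18 + 0.09 + 0.28)
  = 40.9740 / 0.8300 = 49.366

49.366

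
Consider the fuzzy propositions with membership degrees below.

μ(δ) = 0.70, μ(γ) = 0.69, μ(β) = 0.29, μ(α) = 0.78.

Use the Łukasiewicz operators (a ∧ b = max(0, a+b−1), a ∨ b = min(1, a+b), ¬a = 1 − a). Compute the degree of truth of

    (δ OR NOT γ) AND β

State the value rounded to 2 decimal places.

0.29

NOT γ = 1 − 0.69 = 0.31
δ OR NOT γ = min(1, a+b) on (0.70, 0.31) = 1.00
(δ OR NOT γ) AND β = max(0, a+b−1) on (1.00, 0.29) = 0.29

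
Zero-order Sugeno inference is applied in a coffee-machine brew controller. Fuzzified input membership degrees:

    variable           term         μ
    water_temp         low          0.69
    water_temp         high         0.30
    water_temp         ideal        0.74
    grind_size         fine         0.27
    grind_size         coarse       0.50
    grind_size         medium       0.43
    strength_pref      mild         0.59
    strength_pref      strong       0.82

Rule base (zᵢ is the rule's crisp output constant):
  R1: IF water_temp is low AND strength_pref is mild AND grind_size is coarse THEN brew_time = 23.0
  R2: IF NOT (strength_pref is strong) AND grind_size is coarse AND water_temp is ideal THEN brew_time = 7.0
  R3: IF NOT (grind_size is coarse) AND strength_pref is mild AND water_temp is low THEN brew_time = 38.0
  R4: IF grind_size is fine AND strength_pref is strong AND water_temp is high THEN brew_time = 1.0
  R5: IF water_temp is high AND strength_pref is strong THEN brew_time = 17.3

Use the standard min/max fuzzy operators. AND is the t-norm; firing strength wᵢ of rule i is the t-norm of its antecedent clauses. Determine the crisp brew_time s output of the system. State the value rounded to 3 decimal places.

R1 (z=23.0): low=0.69, mild=0.59, coarse=0.50; AND[min(a, b)] → w = 0.50
R2 (z=7.0): ¬strong=1−0.82=0.18, coarse=0.50, ideal=0.74; AND[min(a, b)] → w = 0.18
R3 (z=38.0): ¬coarse=1−0.50=0.50, mild=0.59, low=0.69; AND[min(a, b)] → w = 0.50
R4 (z=1.0): fine=0.27, strong=0.82, high=0.30; AND[min(a, b)] → w = 0.27
R5 (z=17.3): high=0.30, strong=0.82; AND[min(a, b)] → w = 0.30
Weighted average = (0.50·23.0 + 0.18·7.0 + 0.50·38.0 + 0.27·1.0 + 0.30·17.3) / (0.50 + 0.18 + 0.50 + 0.27 + 0.30)
  = 37.2200 / 1.7500 = 21.269

21.269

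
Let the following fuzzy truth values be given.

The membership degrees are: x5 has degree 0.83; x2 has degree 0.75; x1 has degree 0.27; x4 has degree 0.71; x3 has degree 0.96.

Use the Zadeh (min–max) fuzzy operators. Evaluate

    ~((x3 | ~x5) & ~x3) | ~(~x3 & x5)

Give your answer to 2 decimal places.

~x5 = 1 − 0.83 = 0.17
x3 | ~x5 = max(a, b) on (0.96, 0.17) = 0.96
~x3 = 1 − 0.96 = 0.04
(x3 | ~x5) & ~x3 = min(a, b) on (0.96, 0.04) = 0.04
~((x3 | ~x5) & ~x3) = 1 − 0.04 = 0.96
~x3 = 1 − 0.96 = 0.04
~x3 & x5 = min(a, b) on (0.04, 0.83) = 0.04
~(~x3 & x5) = 1 − 0.04 = 0.96
~((x3 | ~x5) & ~x3) | ~(~x3 & x5) = max(a, b) on (0.96, 0.96) = 0.96

0.96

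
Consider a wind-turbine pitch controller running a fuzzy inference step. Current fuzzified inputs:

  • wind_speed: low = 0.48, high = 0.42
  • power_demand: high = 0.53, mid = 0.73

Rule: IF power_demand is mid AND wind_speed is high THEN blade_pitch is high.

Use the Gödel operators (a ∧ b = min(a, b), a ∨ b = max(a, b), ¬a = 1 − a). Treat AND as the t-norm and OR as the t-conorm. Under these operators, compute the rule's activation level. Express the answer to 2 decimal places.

0.42

firing strength: mid=0.73, high=0.42; AND[min(a, b)] → w = 0.42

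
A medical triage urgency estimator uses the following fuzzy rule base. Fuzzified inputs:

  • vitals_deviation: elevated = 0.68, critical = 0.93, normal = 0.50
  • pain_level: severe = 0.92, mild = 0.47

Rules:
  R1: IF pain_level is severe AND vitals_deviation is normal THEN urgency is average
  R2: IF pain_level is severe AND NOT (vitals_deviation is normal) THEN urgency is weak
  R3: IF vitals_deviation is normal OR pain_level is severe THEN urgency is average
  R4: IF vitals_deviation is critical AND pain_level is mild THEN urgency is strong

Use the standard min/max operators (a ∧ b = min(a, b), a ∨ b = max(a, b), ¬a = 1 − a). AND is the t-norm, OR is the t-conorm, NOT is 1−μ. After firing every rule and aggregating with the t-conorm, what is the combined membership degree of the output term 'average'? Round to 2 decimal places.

R1: severe=0.92, normal=0.50; AND[min(a, b)] → w = 0.50
R2: severe=0.92, ¬normal=1−0.50=0.50; AND[min(a, b)] → w = 0.50
R3: normal=0.50, severe=0.92; OR[max(a, b)] → w = 0.92
R4: critical=0.93, mild=0.47; AND[min(a, b)] → w = 0.47
Rules with consequent 'average': {R1, R3} → strengths 0.50, 0.92
Aggregate via t-conorm [max(a, b)]: 0.92

0.92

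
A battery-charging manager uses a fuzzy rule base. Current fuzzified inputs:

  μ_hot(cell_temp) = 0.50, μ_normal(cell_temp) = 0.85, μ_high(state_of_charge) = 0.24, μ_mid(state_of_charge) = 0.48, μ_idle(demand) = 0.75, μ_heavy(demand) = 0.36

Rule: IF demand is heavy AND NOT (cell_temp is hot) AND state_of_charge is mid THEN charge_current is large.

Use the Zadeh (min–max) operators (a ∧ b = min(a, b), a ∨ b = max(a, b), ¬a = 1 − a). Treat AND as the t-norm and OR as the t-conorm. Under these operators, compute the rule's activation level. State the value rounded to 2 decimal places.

firing strength: heavy=0.36, ¬hot=1−0.50=0.50, mid=0.48; AND[min(a, b)] → w = 0.36

0.36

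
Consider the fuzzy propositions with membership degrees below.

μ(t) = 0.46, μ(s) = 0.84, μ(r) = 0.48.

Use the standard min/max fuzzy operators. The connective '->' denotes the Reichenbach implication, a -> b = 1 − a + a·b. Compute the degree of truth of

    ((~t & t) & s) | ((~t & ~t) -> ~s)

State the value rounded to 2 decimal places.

0.55

~t = 1 − 0.46 = 0.54
~t & t = min(a, b) on (0.54, 0.46) = 0.46
(~t & t) & s = min(a, b) on (0.46, 0.84) = 0.46
~t = 1 − 0.46 = 0.54
~t = 1 − 0.46 = 0.54
~t & ~t = min(a, b) on (0.54, 0.54) = 0.54
~s = 1 − 0.84 = 0.16
(~t & ~t) -> ~s  [Reichenbach: 1 − a + a·b] with a=0.54, b=0.16 → 0.55
((~t & t) & s) | ((~t & ~t) -> ~s) = max(a, b) on (0.46, 0.55) = 0.55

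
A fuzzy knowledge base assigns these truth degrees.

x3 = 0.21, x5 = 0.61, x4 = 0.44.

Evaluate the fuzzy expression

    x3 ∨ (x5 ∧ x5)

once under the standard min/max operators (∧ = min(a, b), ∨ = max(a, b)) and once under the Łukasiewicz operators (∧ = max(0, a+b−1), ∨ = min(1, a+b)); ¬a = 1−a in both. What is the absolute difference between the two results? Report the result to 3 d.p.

0.180

Under standard min/max:
  x5 ∧ x5 = min(a, b) on (0.61, 0.61) = 0.61
  x3 ∨ (x5 ∧ x5) = max(a, b) on (0.21, 0.61) = 0.61
  → value = 0.6100
Under Łukasiewicz:
  x5 ∧ x5 = max(0, a+b−1) on (0.61, 0.61) = 0.22
  x3 ∨ (x5 ∧ x5) = min(1, a+b) on (0.21, 0.22) = 0.43
  → value = 0.4300
|0.6100 − 0.4300| = 0.180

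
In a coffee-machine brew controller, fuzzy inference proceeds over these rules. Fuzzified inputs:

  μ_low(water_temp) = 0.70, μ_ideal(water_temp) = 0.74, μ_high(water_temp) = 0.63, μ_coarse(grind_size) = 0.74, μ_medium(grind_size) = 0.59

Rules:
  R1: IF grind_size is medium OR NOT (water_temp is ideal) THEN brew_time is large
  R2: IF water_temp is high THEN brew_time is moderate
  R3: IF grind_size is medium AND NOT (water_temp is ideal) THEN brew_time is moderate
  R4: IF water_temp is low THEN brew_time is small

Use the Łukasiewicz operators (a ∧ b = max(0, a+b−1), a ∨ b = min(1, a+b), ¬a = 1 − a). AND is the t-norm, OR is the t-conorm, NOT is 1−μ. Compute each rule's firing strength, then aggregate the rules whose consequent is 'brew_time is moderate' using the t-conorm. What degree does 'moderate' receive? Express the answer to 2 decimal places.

R1: medium=0.59, ¬ideal=1−0.74=0.26; OR[min(1, a+b)] → w = 0.85
R2: high=0.63 → w = 0.63
R3: medium=0.59, ¬ideal=1−0.74=0.26; AND[max(0, a+b−1)] → w = 0.00
R4: low=0.70 → w = 0.70
Rules with consequent 'moderate': {R2, R3} → strengths 0.63, 0.00
Aggregate via t-conorm [min(1, a+b)]: 0.63

0.63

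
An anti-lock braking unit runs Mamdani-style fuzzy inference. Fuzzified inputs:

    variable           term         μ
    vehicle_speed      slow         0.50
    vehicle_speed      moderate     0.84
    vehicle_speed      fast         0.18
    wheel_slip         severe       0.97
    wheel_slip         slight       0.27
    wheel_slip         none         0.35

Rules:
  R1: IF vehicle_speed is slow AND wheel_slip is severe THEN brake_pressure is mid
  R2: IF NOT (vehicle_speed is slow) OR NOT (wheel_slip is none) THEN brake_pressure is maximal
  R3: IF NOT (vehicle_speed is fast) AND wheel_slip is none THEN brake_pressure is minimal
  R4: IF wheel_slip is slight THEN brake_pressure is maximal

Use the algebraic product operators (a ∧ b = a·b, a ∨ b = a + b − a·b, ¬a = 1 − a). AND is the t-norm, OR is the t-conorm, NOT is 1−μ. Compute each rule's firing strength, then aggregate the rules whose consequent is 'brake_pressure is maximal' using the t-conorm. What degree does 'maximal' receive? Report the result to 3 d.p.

R1: slow=0.50, severe=0.97; AND[a·b] → w = 0.4850
R2: ¬slow=1−0.50=0.50, ¬none=1−0.35=0.65; OR[a + b − a·b] → w = 0.8250
R3: ¬fast=1−0.18=0.82, none=0.35; AND[a·b] → w = 0.2870
R4: slight=0.27 → w = 0.2700
Rules with consequent 'maximal': {R2, R4} → strengths 0.8250, 0.2700
Aggregate via t-conorm [a + b − a·b]: 0.8722

0.872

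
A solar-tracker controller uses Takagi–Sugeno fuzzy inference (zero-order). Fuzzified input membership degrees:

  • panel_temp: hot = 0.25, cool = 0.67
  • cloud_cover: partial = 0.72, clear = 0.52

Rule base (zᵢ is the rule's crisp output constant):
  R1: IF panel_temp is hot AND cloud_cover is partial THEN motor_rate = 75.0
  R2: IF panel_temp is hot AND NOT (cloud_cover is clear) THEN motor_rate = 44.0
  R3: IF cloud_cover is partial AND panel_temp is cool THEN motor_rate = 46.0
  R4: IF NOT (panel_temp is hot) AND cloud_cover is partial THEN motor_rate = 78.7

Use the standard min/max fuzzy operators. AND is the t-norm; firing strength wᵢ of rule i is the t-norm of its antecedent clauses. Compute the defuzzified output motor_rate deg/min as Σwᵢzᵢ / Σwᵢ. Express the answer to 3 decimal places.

R1 (z=75.0): hot=0.25, partial=0.72; AND[min(a, b)] → w = 0.25
R2 (z=44.0): hot=0.25, ¬clear=1−0.52=0.48; AND[min(a, b)] → w = 0.25
R3 (z=46.0): partial=0.72, cool=0.67; AND[min(a, b)] → w = 0.67
R4 (z=78.7): ¬hot=1−0.25=0.75, partial=0.72; AND[min(a, b)] → w = 0.72
Weighted average = (0.25·75.0 + 0.25·44.0 + 0.67·46.0 + 0.72·78.7) / (0.25 + 0.25 + 0.67 + 0.72)
  = 117.2340 / 1.8900 = 62.029

62.029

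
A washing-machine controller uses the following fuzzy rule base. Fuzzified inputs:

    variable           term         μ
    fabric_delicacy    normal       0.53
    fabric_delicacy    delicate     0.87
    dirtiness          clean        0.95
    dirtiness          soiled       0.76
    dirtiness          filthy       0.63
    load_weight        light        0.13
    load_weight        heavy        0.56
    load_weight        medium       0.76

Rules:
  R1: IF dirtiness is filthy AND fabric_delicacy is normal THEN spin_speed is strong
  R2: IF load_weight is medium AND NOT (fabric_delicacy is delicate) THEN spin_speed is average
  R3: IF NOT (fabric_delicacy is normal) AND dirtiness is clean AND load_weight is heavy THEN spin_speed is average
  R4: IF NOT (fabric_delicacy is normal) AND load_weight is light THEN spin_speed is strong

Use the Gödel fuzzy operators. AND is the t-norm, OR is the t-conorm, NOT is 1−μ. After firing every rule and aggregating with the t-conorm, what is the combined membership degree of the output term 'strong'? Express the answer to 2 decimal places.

R1: filthy=0.63, normal=0.53; AND[min(a, b)] → w = 0.53
R2: medium=0.76, ¬delicate=1−0.87=0.13; AND[min(a, b)] → w = 0.13
R3: ¬normal=1−0.53=0.47, clean=0.95, heavy=0.56; AND[min(a, b)] → w = 0.47
R4: ¬normal=1−0.53=0.47, light=0.13; AND[min(a, b)] → w = 0.13
Rules with consequent 'strong': {R1, R4} → strengths 0.53, 0.13
Aggregate via t-conorm [max(a, b)]: 0.53

0.53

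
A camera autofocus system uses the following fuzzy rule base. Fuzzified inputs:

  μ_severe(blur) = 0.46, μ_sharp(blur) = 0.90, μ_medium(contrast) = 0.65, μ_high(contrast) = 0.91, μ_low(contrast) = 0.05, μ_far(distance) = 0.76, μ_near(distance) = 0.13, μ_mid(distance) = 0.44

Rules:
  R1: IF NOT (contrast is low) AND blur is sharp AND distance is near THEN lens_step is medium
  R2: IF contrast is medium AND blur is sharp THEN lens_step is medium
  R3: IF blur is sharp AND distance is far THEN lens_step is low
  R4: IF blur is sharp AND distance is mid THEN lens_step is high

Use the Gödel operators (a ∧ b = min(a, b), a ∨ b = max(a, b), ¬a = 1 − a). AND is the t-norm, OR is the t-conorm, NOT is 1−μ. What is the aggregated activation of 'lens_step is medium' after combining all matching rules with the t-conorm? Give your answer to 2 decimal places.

0.65

R1: ¬low=1−0.05=0.95, sharp=0.90, near=0.13; AND[min(a, b)] → w = 0.13
R2: medium=0.65, sharp=0.90; AND[min(a, b)] → w = 0.65
R3: sharp=0.90, far=0.76; AND[min(a, b)] → w = 0.76
R4: sharp=0.90, mid=0.44; AND[min(a, b)] → w = 0.44
Rules with consequent 'medium': {R1, R2} → strengths 0.13, 0.65
Aggregate via t-conorm [max(a, b)]: 0.65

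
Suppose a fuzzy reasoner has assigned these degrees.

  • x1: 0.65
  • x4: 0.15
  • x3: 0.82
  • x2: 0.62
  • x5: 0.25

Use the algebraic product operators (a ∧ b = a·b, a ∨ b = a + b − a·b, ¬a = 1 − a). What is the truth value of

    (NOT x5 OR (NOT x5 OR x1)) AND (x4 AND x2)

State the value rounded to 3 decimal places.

NOT x5 = 1 − 0.2500 = 0.7500
NOT x5 = 1 − 0.2500 = 0.7500
NOT x5 OR x1 = a + b − a·b on (0.7500, 0.6500) = 0.9125
NOT x5 OR (NOT x5 OR x1) = a + b − a·b on (0.7500, 0.9125) = 0.9781
x4 AND x2 = a·b on (0.1500, 0.6200) = 0.0930
(NOT x5 OR (NOT x5 OR x1)) AND (x4 AND x2) = a·b on (0.9781, 0.0930) = 0.0910

0.091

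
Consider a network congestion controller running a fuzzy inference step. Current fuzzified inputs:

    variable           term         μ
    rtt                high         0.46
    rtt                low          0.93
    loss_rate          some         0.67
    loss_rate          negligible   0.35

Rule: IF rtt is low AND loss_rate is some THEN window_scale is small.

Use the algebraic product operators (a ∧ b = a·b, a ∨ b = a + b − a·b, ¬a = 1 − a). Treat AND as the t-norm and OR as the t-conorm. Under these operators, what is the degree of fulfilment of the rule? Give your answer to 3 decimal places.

0.623

firing strength: low=0.93, some=0.67; AND[a·b] → w = 0.6231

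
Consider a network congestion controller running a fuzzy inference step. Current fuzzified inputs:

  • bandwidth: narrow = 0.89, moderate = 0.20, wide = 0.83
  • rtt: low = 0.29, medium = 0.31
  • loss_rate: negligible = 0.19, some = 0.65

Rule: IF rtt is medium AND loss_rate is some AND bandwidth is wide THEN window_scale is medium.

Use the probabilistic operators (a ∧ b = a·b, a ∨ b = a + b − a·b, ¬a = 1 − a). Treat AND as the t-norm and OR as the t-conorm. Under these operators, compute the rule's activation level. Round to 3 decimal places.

firing strength: medium=0.31, some=0.65, wide=0.83; AND[a·b] → w = 0.1672

0.167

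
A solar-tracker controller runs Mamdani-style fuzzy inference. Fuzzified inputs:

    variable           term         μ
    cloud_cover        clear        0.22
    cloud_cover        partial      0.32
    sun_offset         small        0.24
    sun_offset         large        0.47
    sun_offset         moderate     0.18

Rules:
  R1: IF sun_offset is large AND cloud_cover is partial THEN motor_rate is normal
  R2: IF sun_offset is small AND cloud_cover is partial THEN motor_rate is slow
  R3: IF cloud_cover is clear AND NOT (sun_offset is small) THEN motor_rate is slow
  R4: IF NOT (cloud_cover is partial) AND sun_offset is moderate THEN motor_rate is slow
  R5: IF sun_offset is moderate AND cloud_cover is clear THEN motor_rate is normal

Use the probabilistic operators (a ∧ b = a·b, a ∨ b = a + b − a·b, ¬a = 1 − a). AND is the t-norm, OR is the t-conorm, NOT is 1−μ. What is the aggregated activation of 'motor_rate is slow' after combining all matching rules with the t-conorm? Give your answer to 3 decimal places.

0.325

R1: large=0.47, partial=0.32; AND[a·b] → w = 0.1504
R2: small=0.24, partial=0.32; AND[a·b] → w = 0.0768
R3: clear=0.22, ¬small=1−0.24=0.76; AND[a·b] → w = 0.1672
R4: ¬partial=1−0.32=0.68, moderate=0.18; AND[a·b] → w = 0.1224
R5: moderate=0.18, clear=0.22; AND[a·b] → w = 0.0396
Rules with consequent 'slow': {R2, R3, R4} → strengths 0.0768, 0.1672, 0.1224
Aggregate via t-conorm [a + b − a·b]: 0.3253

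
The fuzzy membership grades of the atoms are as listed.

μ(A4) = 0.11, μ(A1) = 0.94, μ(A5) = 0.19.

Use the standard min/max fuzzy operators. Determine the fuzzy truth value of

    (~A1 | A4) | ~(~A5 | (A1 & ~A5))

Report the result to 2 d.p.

~A1 = 1 − 0.94 = 0.06
~A1 | A4 = max(a, b) on (0.06, 0.11) = 0.11
~A5 = 1 − 0.19 = 0.81
~A5 = 1 − 0.19 = 0.81
A1 & ~A5 = min(a, b) on (0.94, 0.81) = 0.81
~A5 | (A1 & ~A5) = max(a, b) on (0.81, 0.81) = 0.81
~(~A5 | (A1 & ~A5)) = 1 − 0.81 = 0.19
(~A1 | A4) | ~(~A5 | (A1 & ~A5)) = max(a, b) on (0.11, 0.19) = 0.19

0.19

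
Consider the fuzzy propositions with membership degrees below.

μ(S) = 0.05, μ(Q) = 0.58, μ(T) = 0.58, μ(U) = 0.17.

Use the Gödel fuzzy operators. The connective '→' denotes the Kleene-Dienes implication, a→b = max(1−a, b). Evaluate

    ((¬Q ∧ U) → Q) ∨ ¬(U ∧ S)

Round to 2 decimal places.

0.95

¬Q = 1 − 0.58 = 0.42
¬Q ∧ U = min(a, b) on (0.42, 0.17) = 0.17
(¬Q ∧ U) → Q  [Kleene-Dienes: max(1−a, b)] with a=0.17, b=0.58 → 0.83
U ∧ S = min(a, b) on (0.17, 0.05) = 0.05
¬(U ∧ S) = 1 − 0.05 = 0.95
((¬Q ∧ U) → Q) ∨ ¬(U ∧ S) = max(a, b) on (0.83, 0.95) = 0.95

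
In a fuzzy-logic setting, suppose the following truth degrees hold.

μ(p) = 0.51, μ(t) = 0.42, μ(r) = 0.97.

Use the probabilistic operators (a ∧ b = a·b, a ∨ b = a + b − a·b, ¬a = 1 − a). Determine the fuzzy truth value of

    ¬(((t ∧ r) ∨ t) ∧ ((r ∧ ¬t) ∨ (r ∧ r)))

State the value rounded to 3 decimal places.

0.361

t ∧ r = a·b on (0.4200, 0.9700) = 0.4074
(t ∧ r) ∨ t = a + b − a·b on (0.4074, 0.4200) = 0.6563
¬t = 1 − 0.4200 = 0.5800
r ∧ ¬t = a·b on (0.9700, 0.5800) = 0.5626
r ∧ r = a·b on (0.9700, 0.9700) = 0.9409
(r ∧ ¬t) ∨ (r ∧ r) = a + b − a·b on (0.5626, 0.9409) = 0.9741
((t ∧ r) ∨ t) ∧ ((r ∧ ¬t) ∨ (r ∧ r)) = a·b on (0.6563, 0.9741) = 0.6393
¬(((t ∧ r) ∨ t) ∧ ((r ∧ ¬t) ∨ (r ∧ r))) = 1 − 0.6393 = 0.3607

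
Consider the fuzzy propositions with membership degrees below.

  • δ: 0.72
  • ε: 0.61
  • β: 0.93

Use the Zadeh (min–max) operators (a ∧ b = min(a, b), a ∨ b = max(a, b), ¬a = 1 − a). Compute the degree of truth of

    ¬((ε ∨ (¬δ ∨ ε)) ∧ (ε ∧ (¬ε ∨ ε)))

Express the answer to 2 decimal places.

0.39

¬δ = 1 − 0.72 = 0.28
¬δ ∨ ε = max(a, b) on (0.28, 0.61) = 0.61
ε ∨ (¬δ ∨ ε) = max(a, b) on (0.61, 0.61) = 0.61
¬ε = 1 − 0.61 = 0.39
¬ε ∨ ε = max(a, b) on (0.39, 0.61) = 0.61
ε ∧ (¬ε ∨ ε) = min(a, b) on (0.61, 0.61) = 0.61
(ε ∨ (¬δ ∨ ε)) ∧ (ε ∧ (¬ε ∨ ε)) = min(a, b) on (0.61, 0.61) = 0.61
¬((ε ∨ (¬δ ∨ ε)) ∧ (ε ∧ (¬ε ∨ ε))) = 1 − 0.61 = 0.39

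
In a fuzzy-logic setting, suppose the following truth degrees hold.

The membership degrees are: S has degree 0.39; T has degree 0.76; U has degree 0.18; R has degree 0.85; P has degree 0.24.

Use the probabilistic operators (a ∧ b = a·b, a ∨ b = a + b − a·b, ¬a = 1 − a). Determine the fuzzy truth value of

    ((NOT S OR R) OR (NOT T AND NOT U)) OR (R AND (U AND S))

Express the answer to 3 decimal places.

0.956

NOT S = 1 − 0.3900 = 0.6100
NOT S OR R = a + b − a·b on (0.6100, 0.8500) = 0.9415
NOT T = 1 − 0.7600 = 0.2400
NOT U = 1 − 0.1800 = 0.8200
NOT T AND NOT U = a·b on (0.2400, 0.8200) = 0.1968
(NOT S OR R) OR (NOT T AND NOT U) = a + b − a·b on (0.9415, 0.1968) = 0.9530
U AND S = a·b on (0.1800, 0.3900) = 0.0702
R AND (U AND S) = a·b on (0.8500, 0.0702) = 0.0597
((NOT S OR R) OR (NOT T AND NOT U)) OR (R AND (U AND S)) = a + b − a·b on (0.9530, 0.0597) = 0.9558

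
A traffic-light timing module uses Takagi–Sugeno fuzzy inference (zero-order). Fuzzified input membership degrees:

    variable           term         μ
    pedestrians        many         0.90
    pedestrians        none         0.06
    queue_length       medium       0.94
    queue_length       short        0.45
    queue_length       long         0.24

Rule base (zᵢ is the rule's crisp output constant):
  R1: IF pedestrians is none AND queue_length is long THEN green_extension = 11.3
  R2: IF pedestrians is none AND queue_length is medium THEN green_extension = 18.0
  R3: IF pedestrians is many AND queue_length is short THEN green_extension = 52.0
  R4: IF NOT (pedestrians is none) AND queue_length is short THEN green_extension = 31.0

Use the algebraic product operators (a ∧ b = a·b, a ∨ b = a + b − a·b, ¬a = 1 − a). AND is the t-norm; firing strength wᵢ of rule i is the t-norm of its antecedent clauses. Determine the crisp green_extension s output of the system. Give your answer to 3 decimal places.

R1 (z=11.3): none=0.06, long=0.24; AND[a·b] → w = 0.0144
R2 (z=18.0): none=0.06, medium=0.94; AND[a·b] → w = 0.0564
R3 (z=52.0): many=0.90, short=0.45; AND[a·b] → w = 0.4050
R4 (z=31.0): ¬none=1−0.06=0.94, short=0.45; AND[a·b] → w = 0.4230
Weighted average = (0.0144·11.3 + 0.0564·18.0 + 0.4050·52.0 + 0.4230·31.0) / (0.0144 + 0.0564 + 0.4050 + 0.4230)
  = 35.3509 / 0.8988 = 39.331

39.331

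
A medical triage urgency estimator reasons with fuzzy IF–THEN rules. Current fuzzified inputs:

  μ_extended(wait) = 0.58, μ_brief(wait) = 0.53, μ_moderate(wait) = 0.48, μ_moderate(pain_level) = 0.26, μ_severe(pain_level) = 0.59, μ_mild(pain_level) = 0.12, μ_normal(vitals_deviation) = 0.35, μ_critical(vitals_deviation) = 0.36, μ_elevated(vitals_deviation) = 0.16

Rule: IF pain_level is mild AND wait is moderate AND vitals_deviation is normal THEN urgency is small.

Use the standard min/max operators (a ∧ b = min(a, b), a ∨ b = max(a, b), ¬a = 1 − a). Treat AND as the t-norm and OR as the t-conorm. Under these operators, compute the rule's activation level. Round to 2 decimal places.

firing strength: mild=0.12, moderate=0.48, normal=0.35; AND[min(a, b)] → w = 0.12

0.12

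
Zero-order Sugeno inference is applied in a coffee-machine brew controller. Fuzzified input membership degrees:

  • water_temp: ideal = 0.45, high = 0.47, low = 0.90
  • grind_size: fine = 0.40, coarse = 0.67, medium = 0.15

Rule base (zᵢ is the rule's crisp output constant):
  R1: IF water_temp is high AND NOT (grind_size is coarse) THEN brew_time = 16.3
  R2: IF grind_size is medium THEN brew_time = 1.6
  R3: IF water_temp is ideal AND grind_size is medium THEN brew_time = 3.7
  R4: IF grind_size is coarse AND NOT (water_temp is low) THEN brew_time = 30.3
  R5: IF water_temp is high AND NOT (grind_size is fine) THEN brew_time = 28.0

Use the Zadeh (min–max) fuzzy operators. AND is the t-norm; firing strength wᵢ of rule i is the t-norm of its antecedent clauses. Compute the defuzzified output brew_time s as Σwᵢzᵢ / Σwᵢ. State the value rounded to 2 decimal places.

R1 (z=16.3): high=0.47, ¬coarse=1−0.67=0.33; AND[min(a, b)] → w = 0.33
R2 (z=1.6): medium=0.15 → w = 0.15
R3 (z=3.7): ideal=0.45, medium=0.15; AND[min(a, b)] → w = 0.15
R4 (z=30.3): coarse=0.67, ¬low=1−0.90=0.10; AND[min(a, b)] → w = 0.10
R5 (z=28.0): high=0.47, ¬fine=1−0.40=0.60; AND[min(a, b)] → w = 0.47
Weighted average = (0.33·16.3 + 0.15·1.6 + 0.15·3.7 + 0.10·30.3 + 0.47·28.0) / (0.33 + 0.15 + 0.15 + 0.10 + 0.47)
  = 22.3640 / 1.2000 = 18.64

18.64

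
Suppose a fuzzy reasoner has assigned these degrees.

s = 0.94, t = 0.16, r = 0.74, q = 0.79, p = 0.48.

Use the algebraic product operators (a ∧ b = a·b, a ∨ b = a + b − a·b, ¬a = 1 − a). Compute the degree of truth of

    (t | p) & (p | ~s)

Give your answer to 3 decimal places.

0.288

t | p = a + b − a·b on (0.1600, 0.4800) = 0.5632
~s = 1 − 0.9400 = 0.0600
p | ~s = a + b − a·b on (0.4800, 0.0600) = 0.5112
(t | p) & (p | ~s) = a·b on (0.5632, 0.5112) = 0.2879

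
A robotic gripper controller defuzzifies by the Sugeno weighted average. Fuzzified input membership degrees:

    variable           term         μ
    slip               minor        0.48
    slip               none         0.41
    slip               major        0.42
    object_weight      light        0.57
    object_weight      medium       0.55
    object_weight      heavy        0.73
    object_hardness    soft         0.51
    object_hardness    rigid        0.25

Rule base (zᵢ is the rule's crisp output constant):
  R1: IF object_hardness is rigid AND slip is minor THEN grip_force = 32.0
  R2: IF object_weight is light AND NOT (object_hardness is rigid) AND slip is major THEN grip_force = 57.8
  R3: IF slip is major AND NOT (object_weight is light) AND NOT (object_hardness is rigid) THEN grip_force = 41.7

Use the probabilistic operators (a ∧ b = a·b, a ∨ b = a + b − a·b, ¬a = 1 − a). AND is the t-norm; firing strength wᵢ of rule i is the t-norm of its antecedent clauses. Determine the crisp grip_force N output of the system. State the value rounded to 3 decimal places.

45.670

R1 (z=32.0): rigid=0.25, minor=0.48; AND[a·b] → w = 0.1200
R2 (z=57.8): light=0.57, ¬rigid=1−0.25=0.75, major=0.42; AND[a·b] → w = 0.1795
R3 (z=41.7): major=0.42, ¬light=1−0.57=0.43, ¬rigid=1−0.25=0.75; AND[a·b] → w = 0.1355
Weighted average = (0.1200·32.0 + 0.1795·57.8 + 0.1355·41.7) / (0.1200 + 0.1795 + 0.1355)
  = 19.8663 / 0.4350 = 45.670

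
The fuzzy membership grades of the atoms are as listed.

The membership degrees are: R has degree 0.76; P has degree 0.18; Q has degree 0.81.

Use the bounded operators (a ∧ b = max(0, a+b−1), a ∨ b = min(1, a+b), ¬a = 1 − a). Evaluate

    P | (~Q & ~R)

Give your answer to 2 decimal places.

~Q = 1 − 0.81 = 0.19
~R = 1 − 0.76 = 0.24
~Q & ~R = max(0, a+b−1) on (0.19, 0.24) = 0.00
P | (~Q & ~R) = min(1, a+b) on (0.18, 0.00) = 0.18

0.18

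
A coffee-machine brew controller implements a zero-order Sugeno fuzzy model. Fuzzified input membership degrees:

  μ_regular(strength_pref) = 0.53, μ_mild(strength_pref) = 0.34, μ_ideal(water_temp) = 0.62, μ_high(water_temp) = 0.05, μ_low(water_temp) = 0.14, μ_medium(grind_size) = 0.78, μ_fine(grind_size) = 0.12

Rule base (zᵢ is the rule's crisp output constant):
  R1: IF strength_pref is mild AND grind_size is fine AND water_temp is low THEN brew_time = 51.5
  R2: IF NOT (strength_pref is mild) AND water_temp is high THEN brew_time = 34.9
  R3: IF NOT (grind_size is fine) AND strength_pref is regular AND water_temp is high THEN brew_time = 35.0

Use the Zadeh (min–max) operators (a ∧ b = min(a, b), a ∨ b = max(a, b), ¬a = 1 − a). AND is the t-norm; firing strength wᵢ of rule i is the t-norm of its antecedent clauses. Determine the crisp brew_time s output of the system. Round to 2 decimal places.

R1 (z=51.5): mild=0.34, fine=0.12, low=0.14; AND[min(a, b)] → w = 0.12
R2 (z=34.9): ¬mild=1−0.34=0.66, high=0.05; AND[min(a, b)] → w = 0.05
R3 (z=35.0): ¬fine=1−0.12=0.88, regular=0.53, high=0.05; AND[min(a, b)] → w = 0.05
Weighted average = (0.12·51.5 + 0.05·34.9 + 0.05·35.0) / (0.12 + 0.05 + 0.05)
  = 9.6750 / 0.2200 = 43.98

43.98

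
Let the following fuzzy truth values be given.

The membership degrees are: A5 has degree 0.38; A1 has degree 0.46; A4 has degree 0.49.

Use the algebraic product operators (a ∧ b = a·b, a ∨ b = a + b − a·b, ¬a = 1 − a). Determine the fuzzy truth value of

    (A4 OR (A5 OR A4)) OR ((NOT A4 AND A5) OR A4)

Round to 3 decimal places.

A5 OR A4 = a + b − a·b on (0.3800, 0.4900) = 0.6838
A4 OR (A5 OR A4) = a + b − a·b on (0.4900, 0.6838) = 0.8387
NOT A4 = 1 − 0.4900 = 0.5100
NOT A4 AND A5 = a·b on (0.5100, 0.3800) = 0.1938
(NOT A4 AND A5) OR A4 = a + b − a·b on (0.1938, 0.4900) = 0.5888
(A4 OR (A5 OR A4)) OR ((NOT A4 AND A5) OR A4) = a + b − a·b on (0.8387, 0.5888) = 0.9337

0.934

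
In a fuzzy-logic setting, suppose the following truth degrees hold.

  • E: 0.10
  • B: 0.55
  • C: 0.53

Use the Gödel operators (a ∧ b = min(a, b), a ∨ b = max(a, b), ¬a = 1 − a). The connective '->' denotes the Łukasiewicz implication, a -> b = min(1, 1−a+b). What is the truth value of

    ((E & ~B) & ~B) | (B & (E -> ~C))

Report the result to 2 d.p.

~B = 1 − 0.55 = 0.45
E & ~B = min(a, b) on (0.10, 0.45) = 0.10
~B = 1 − 0.55 = 0.45
(E & ~B) & ~B = min(a, b) on (0.10, 0.45) = 0.10
~C = 1 − 0.53 = 0.47
E -> ~C  [Łukasiewicz: min(1, 1−a+b)] with a=0.10, b=0.47 → 1.00
B & (E -> ~C) = min(a, b) on (0.55, 1.00) = 0.55
((E & ~B) & ~B) | (B & (E -> ~C)) = max(a, b) on (0.10, 0.55) = 0.55

0.55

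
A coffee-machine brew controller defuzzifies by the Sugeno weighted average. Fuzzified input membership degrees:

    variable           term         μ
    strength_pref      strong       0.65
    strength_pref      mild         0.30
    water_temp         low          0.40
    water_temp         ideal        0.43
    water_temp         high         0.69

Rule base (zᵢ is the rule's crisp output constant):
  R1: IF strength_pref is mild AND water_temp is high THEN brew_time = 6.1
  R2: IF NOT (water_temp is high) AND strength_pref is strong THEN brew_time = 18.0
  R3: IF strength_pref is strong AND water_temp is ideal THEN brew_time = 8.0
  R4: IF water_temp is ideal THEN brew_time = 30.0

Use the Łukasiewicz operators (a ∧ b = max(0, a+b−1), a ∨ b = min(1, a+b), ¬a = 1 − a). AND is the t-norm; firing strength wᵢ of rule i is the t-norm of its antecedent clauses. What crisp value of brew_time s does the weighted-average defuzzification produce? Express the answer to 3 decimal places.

26.549

R1 (z=6.1): mild=0.30, high=0.69; AND[max(0, a+b−1)] → w = 0.00
R2 (z=18.0): ¬high=1−0.69=0.31, strong=0.65; AND[max(0, a+b−1)] → w = 0.00
R3 (z=8.0): strong=0.65, ideal=0.43; AND[max(0, a+b−1)] → w = 0.08
R4 (z=30.0): ideal=0.43 → w = 0.43
Weighted average = (0.00·6.1 + 0.00·18.0 + 0.08·8.0 + 0.43·30.0) / (0.00 + 0.00 + 0.08 + 0.43)
  = 13.5400 / 0.5100 = 26.549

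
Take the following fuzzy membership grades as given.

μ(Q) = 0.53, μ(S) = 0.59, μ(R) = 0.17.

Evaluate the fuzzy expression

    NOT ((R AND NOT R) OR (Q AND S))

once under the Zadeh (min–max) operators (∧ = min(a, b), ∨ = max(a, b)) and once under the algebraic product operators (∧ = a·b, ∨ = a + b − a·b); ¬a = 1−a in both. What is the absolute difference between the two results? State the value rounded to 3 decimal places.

Under Zadeh (min–max):
  NOT R = 1 − 0.17 = 0.83
  R AND NOT R = min(a, b) on (0.17, 0.83) = 0.17
  Q AND S = min(a, b) on (0.53, 0.59) = 0.53
  (R AND NOT R) OR (Q AND S) = max(a, b) on (0.17, 0.53) = 0.53
  NOT ((R AND NOT R) OR (Q AND S)) = 1 − 0.53 = 0.47
  → value = 0.4700
Under algebraic product:
  NOT R = 1 − 0.1700 = 0.8300
  R AND NOT R = a·b on (0.1700, 0.8300) = 0.1411
  Q AND S = a·b on (0.5300, 0.5900) = 0.3127
  (R AND NOT R) OR (Q AND S) = a + b − a·b on (0.1411, 0.3127) = 0.4097
  NOT ((R AND NOT R) OR (Q AND S)) = 1 − 0.4097 = 0.5903
  → value = 0.5903
|0.4700 − 0.5903| = 0.120

0.120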